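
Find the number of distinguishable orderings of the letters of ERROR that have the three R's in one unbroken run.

6

Treat the 3 copies of R as a single block. The multiset to arrange is then {RRR, E, O}, 3 items in all.
All 3 items are distinct, so there are (3)! = 6 arrangements.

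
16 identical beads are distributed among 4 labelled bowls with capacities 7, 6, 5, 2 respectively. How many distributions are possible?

By stars and bars, unrestricted non-negative solutions to x_1+…+x_4 = 16 number C(16+3,3) = 969.
Subtract solutions that violate a single cap (substitute x_i' = x_i − (cap_i+1)): x_1 ≥ 8 gives C(11,3) = 165; x_2 ≥ 7 gives C(12,3) = 220; x_3 ≥ 6 gives C(13,3) = 286; x_4 ≥ 3 gives C(16,3) = 560. Together 1231.
Add back pairs where two caps are both exceeded: 4 + 10 + 56 + 20 + 84 + 120 = 294.
Subtract triples: 0 + 0 + 0 + 1 = 1.
By inclusion–exclusion the count is 969 − 1231 + 294 − 1 = 31.

31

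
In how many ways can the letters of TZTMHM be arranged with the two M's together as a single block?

Treat the 2 copies of M as a single block. The multiset to arrange is then {MM, H, T, T, Z}, 5 items in all.
That gives (5)!/(2!) = 60 arrangements.

60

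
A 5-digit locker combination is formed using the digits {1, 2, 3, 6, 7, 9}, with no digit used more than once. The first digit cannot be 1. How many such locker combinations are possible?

The first digit has 6−1 = 5 choices (anything except 1).
The remaining 4 digits are filled from the other 5 symbols without repetition: 5 × 4 × 3 × 2 = 120.
Total: 5 × 120 = 600.

600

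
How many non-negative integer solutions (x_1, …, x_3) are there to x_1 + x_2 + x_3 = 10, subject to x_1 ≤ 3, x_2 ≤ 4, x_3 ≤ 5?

Ignoring the caps, the number of non-negative solutions to x_1+…+x_3 = 10 is C(12,2) = 66.
Subtract solutions that violate a single cap (substitute x_i' = x_i − (cap_i+1)): x_1 ≥ 4 gives C(8,2) = 28; x_2 ≥ 5 gives C(7,2) = 21; x_3 ≥ 6 gives C(6,2) = 15. Together 64.
Add back pairs where two caps are both exceeded: 3 + 1 + 0 = 4.
By inclusion–exclusion the count is 66 − 64 + 4 = 6.

6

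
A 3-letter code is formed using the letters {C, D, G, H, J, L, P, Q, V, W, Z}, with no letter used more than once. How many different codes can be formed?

990

This is a permutation of 3 out of 11: P(11,3) = 11!/8!.
That product is 11 × 10 × 9 = 990.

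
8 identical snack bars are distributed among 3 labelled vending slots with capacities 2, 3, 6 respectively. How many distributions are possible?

9

By stars and bars, unrestricted non-negative solutions to x_1+…+x_3 = 8 number C(8+2,2) = 45.
Subtract solutions that violate a single cap (substitute x_i' = x_i − (cap_i+1)): x_1 ≥ 3 gives C(7,2) = 21; x_2 ≥ 4 gives C(6,2) = 15; x_3 ≥ 7 gives C(3,2) = 3. Together 39.
Add back pairs where two caps are both exceeded: 3 + 0 + 0 = 3.
By inclusion–exclusion the count is 45 − 39 + 3 = 9.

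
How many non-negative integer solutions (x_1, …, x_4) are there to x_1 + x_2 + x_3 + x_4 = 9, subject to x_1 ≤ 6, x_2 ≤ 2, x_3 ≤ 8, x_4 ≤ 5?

By stars and bars, unrestricted non-negative solutions to x_1+…+x_4 = 9 number C(9+3,3) = 220.
Subtract solutions that violate a single cap (substitute x_i' = x_i − (cap_i+1)): x_1 ≥ 7 gives C(5,3) = 10; x_2 ≥ 3 gives C(9,3) = 84; x_3 ≥ 9 gives C(3,3) = 1; x_4 ≥ 6 gives C(6,3) = 20. Together 115.
Add back pairs where two caps are both exceeded: 0 + 0 + 0 + 0 + 1 + 0 = 1.
By inclusion–exclusion the count is 220 − 115 + 1 = 106.

106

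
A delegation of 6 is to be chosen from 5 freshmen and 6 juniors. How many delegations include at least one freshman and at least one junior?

Unrestricted: C(11,6) = 462 ways to pick any 6 of the 11.
Subtract selections that omit an entire group: no freshmen → C(6,6) = 1; no juniors → C(5,6) = 0.
Both groups omitted at once is impossible, so 462 − 1 = 461.

461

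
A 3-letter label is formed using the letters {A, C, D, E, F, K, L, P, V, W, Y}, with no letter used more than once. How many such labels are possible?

990

Choose and order 3 of the 11 symbols: the first letter has 11 options, the next 10, then 9.
That product is 11 × 10 × 9 = 990.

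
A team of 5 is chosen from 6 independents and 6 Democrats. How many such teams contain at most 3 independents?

696

Split by how many independents are chosen (0 through 3).
Sum: C(6,0)·C(6,5) + C(6,1)·C(6,4) + C(6,2)·C(6,3) + C(6,3)·C(6,2) = 6 + 90 + 300 + 300 = 696.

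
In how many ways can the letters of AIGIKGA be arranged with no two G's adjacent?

450

There are 7!/(2!·2!·2!) = 630 arrangements of AIGIKGA in total.
Arrangements with the G's together: treat GG as one letter, giving (6)!/(2!·2!) = 180.
Subtracting, 630 − 180 = 450 arrangements keep the G's apart.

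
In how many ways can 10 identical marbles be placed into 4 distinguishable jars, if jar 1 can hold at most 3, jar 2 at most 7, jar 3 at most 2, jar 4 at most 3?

38

By stars and bars, unrestricted non-negative solutions to x_1+…+x_4 = 10 number C(10+3,3) = 286.
Subtract solutions that violate a single cap (substitute x_i' = x_i − (cap_i+1)): x_1 ≥ 4 gives C(9,3) = 84; x_2 ≥ 8 gives C(5,3) = 10; x_3 ≥ 3 gives C(10,3) = 120; x_4 ≥ 4 gives C(9,3) = 84. Together 298.
Add back pairs where two caps are both exceeded: 0 + 20 + 10 + 0 + 0 + 20 = 50.
By inclusion–exclusion the count is 286 − 298 + 50 = 38.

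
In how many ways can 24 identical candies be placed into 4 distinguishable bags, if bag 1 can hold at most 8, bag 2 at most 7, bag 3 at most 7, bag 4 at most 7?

Without the upper bounds there are C(27,3) = 2925 ways to split 24 among 4 bags.
Subtract solutions that violate a single cap (substitute x_i' = x_i − (cap_i+1)): x_1 ≥ 9 gives C(18,3) = 816; x_2 ≥ 8 gives C(19,3) = 969; x_3 ≥ 8 gives C(19,3) = 969; x_4 ≥ 8 gives C(19,3) = 969. Together 3723.
Add back pairs where two caps are both exceeded: 120 + 120 + 120 + 165 + 165 + 165 = 855.
Subtract triples: 0 + 0 + 0 + 1 = 1.
By inclusion–exclusion the count is 2925 − 3723 + 855 − 1 = 56.

56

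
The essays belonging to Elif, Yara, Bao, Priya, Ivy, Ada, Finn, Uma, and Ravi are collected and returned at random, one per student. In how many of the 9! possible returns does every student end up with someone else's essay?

Let Aᵢ be the assignments in which student i gets their own essay. We want the size of the complement of A₁∪…∪A_9.
By inclusion–exclusion this is Σ_{j=0}^{9} (−1)^j C(9,j)·(9−j)!.
Computing: 362880 − 362880 + 181440 − 60480 + 15120 − 3024 + 504 − 72 + 9 − 1 = 133496.

133496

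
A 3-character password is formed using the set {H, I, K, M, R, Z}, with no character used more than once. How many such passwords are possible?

120

With no repetition, fill the 3 characters in order: 6 choices, then 5, down to 4.
That product is 6 × 5 × 4 = 120.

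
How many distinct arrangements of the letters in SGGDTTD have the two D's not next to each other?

450

Total arrangements of SGGDTTD: 7!/(2!·2!·2!) = 630.
Arrangements with the D's together: treat DD as one letter, giving (6)!/(2!·2!) = 180.
Hence 630 − 180 = 450.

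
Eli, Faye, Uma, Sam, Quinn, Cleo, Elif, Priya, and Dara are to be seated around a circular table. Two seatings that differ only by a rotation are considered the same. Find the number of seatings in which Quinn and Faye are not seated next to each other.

30240

All circular seatings of 9 people number (8)! = 40320.
Those with Quinn next to Faye: fuse the pair into one unit and seat 8 units around a circle — 2·(7)! = 10080.
Subtracting, 40320 − 10080 = 30240.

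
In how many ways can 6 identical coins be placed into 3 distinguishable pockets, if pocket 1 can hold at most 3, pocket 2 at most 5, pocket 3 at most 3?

Without the upper bounds there are C(8,2) = 28 ways to split 6 among 3 pockets.
Subtract solutions that violate a single cap (substitute x_i' = x_i − (cap_i+1)): x_1 ≥ 4 gives C(4,2) = 6; x_2 ≥ 6 gives C(2,2) = 1; x_3 ≥ 4 gives C(4,2) = 6. Together 13.
No two caps can be exceeded simultaneously, so the pair terms are all 0.
By inclusion–exclusion the count is 28 − 13 + 0 = 15.

15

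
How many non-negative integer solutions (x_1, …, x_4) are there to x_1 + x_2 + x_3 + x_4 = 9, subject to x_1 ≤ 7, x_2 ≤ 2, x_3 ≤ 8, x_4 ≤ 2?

By stars and bars, unrestricted non-negative solutions to x_1+…+x_4 = 9 number C(9+3,3) = 220.
Subtract solutions that violate a single cap (substitute x_i' = x_i − (cap_i+1)): x_1 ≥ 8 gives C(4,3) = 4; x_2 ≥ 3 gives C(9,3) = 84; x_3 ≥ 9 gives C(3,3) = 1; x_4 ≥ 3 gives C(9,3) = 84. Together 173.
Add back pairs where two caps are both exceeded: 0 + 0 + 0 + 0 + 20 + 0 = 20.
By inclusion–exclusion the count is 220 − 173 + 20 = 67.

67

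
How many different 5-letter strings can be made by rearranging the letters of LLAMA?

LLAMA has 5 letters with A appearing twice and L appearing twice.
So there are 5! / (2!·2!) = 30 distinguishable arrangements.

30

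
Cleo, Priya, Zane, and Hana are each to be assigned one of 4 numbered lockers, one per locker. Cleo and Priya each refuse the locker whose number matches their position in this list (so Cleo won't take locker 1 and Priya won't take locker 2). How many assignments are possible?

Let Aᵢ (for i ∈ {1, 2}) be the placements that put person i in their forbidden locker. Any j of these fix j positions, leaving (4−j)! ways to fill the rest, and there are C(2,j) ways to pick which j.
By inclusion–exclusion, the number of valid placements is Σ_{j=0}^{2} (−1)^j C(2,j)·(4−j)!.
Computing: 24 − 12 + 2 = 14.

14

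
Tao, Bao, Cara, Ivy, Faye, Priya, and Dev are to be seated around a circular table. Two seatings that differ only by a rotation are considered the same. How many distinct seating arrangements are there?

Fix one person's seat to break rotational symmetry; the remaining 6 people can be arranged in (6)! = 720 ways.

720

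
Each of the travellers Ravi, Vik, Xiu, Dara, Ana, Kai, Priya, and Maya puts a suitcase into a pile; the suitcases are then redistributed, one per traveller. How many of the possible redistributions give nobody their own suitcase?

Count assignments avoiding every fixed point. For any j of the 8 travellers fixed to their own suitcase, the other 8−j can be arranged in (8−j)! ways.
By inclusion–exclusion this is Σ_{j=0}^{8} (−1)^j C(8,j)·(8−j)!.
Computing: 40320 − 40320 + 20160 − 6720 + 1680 − 336 + 56 − 8 + 1 = 14833.

14833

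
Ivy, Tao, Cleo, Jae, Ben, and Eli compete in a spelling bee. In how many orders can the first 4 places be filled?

There are 6 choices for 1st place, 5 for 2nd, and so on down to 3 for position 4.
That gives 6 × 5 × 4 × 3 = 360.

360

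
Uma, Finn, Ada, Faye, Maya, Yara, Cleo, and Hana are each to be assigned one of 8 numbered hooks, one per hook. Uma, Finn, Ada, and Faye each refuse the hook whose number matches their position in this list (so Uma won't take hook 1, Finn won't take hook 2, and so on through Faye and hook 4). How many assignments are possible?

Let Aᵢ (for 1 ≤ i ≤ 4) be the placements that put person i in their forbidden hook. Any j of these fix j positions, leaving (8−j)! ways to fill the rest, and there are C(4,j) ways to pick which j.
By inclusion–exclusion, the number of valid placements is Σ_{j=0}^{4} (−1)^j C(4,j)·(8−j)!.
Computing: 40320 − 20160 + 4320 − 480 + 24 = 24024.

24024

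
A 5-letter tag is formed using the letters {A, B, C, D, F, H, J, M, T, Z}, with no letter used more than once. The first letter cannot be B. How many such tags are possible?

The first letter has 10−1 = 9 choices (anything except B).
The remaining 4 letters are filled from the other 9 symbols without repetition: 9 × 8 × 7 × 6 = 3024.
Total: 9 × 3024 = 27216.

27216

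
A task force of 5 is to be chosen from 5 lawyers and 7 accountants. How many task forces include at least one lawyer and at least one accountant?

With no constraint there are C(12,5) = 792 possible selections.
Selections missing a whole group: no lawyers → C(7,5) = 21; no accountants → C(5,5) = 1.
Both groups omitted at once is impossible, so 792 − 22 = 770.

770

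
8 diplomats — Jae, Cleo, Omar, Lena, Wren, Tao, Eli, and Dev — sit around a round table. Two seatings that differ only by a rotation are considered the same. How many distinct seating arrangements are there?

5040

Around a circle, 8 distinct people have 8!/8 = (7)! = 5040 rotationally distinct seatings.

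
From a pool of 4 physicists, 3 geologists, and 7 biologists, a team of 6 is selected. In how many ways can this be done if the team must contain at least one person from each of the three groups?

Total 6-person selections from all 14: C(14,6) = 3003.
Subtract selections that omit an entire group: no physicists → C(10,6) = 210; no geologists → C(11,6) = 462; no biologists → C(7,6) = 7.
Add back selections omitting two groups (i.e. drawn from a single group): C(4,6) + C(3,6) + C(7,6) = 7.
By inclusion–exclusion: 3003 − 679 + 7 = 2331.

2331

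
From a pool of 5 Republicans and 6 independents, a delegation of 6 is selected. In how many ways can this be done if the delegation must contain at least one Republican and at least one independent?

Unrestricted: C(11,6) = 462 ways to pick any 6 of the 11.
Subtract selections that omit an entire group: no Republicans → C(6,6) = 1; no independents → C(5,6) = 0.
Both groups omitted at once is impossible, so 462 − 1 = 461.

461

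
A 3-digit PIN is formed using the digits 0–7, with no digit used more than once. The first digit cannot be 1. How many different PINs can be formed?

The first digit has 8−1 = 7 choices (anything except 1).
The remaining 2 digits are filled from the other 7 symbols without repetition: 7 × 6 = 42.
Total: 7 × 42 = 294.

294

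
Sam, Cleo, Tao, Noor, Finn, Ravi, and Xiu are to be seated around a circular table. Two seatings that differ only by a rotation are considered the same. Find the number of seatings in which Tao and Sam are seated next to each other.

Glue Tao and Sam into a block (2 internal orders). Seating 6 units around a circle gives (5)! arrangements.
So 2 × (5)! = 2 × 120 = 240.

240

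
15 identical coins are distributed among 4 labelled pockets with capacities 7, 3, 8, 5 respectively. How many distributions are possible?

119

By stars and bars, unrestricted non-negative solutions to x_1+…+x_4 = 15 number C(15+3,3) = 816.
Subtract solutions that violate a single cap (substitute x_i' = x_i − (cap_i+1)): x_1 ≥ 8 gives C(10,3) = 120; x_2 ≥ 4 gives C(14,3) = 364; x_3 ≥ 9 gives C(9,3) = 84; x_4 ≥ 6 gives C(12,3) = 220. Together 788.
Add back pairs where two caps are both exceeded: 20 + 0 + 4 + 10 + 56 + 1 = 91.
By inclusion–exclusion the count is 816 − 788 + 91 = 119.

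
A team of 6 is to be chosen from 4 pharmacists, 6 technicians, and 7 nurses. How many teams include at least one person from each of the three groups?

Total 6-person selections from all 17: C(17,6) = 12376.
Subtract selections that omit an entire group: no pharmacists → C(13,6) = 1716; no technicians → C(11,6) = 462; no nurses → C(10,6) = 210.
Add back selections omitting two groups (i.e. drawn from a single group): C(4,6) + C(6,6) + C(7,6) = 8.
By inclusion–exclusion: 12376 − 2388 + 8 = 9996.

9996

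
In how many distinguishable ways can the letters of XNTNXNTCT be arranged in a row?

5040

The 9 letters of XNTNXNTCT have repeats: N appearing 3 times, T appearing 3 times, and X appearing twice.
The number of distinct arrangements is 9!/(3!·3!·2!) = 362880/72 = 5040.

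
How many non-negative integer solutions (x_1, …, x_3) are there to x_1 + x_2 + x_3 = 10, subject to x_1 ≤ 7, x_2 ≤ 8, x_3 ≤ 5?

42

Ignoring the caps, the number of non-negative solutions to x_1+…+x_3 = 10 is C(12,2) = 66.
Subtract solutions that violate a single cap (substitute x_i' = x_i − (cap_i+1)): x_1 ≥ 8 gives C(4,2) = 6; x_2 ≥ 9 gives C(3,2) = 3; x_3 ≥ 6 gives C(6,2) = 15. Together 24.
No two caps can be exceeded simultaneously, so the pair terms are all 0.
By inclusion–exclusion the count is 66 − 24 + 0 = 42.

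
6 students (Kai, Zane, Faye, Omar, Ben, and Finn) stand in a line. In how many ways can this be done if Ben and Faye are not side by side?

480

Of the 6! = 720 arrangements, those with Ben and Faye adjacent number 2 × 5! = 240 (treat the pair as a block with 2 internal orders).
So 720 − 240 = 480 arrangements keep them apart.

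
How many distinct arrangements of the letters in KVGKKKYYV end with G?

420

With the last slot taken by G, it remains to arrange the other 8 letters (KVKKKYYV).
Those 8 letters have K appearing 4 times, V appearing twice, and Y appearing twice, giving (8)!/(4!·2!·2!) = 420.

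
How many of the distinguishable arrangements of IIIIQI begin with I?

With the first slot taken by I, it remains to arrange the other 5 letters (IIIQI).
Those 5 letters have I appearing 4 times, giving (5)!/(4!) = 5.

5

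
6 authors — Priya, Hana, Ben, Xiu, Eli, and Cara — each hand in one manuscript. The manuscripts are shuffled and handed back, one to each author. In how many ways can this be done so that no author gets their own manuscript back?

265

This is the derangement count D_6: permutations of 6 items with no fixed point.
By inclusion–exclusion this is Σ_{j=0}^{6} (−1)^j C(6,j)·(6−j)!.
Computing: 720 − 720 + 360 − 120 + 30 − 6 + 1 = 265.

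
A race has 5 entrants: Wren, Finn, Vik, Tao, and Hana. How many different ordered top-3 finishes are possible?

There are 5 choices for 1st place, 4 for 2nd, and 3 for 3rd.
That gives 5 × 4 × 3 = 60.

60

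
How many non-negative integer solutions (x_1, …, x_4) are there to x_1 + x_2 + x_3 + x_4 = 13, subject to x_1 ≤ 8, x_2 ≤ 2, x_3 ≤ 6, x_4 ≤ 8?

148

Without the upper bounds there are C(16,3) = 560 ways to split 13 among 4 variables.
Subtract solutions that violate a single cap (substitute x_i' = x_i − (cap_i+1)): x_1 ≥ 9 gives C(7,3) = 35; x_2 ≥ 3 gives C(13,3) = 286; x_3 ≥ 7 gives C(9,3) = 84; x_4 ≥ 9 gives C(7,3) = 35. Together 440.
Add back pairs where two caps are both exceeded: 4 + 0 + 0 + 20 + 4 + 0 = 28.
By inclusion–exclusion the count is 560 − 440 + 28 = 148.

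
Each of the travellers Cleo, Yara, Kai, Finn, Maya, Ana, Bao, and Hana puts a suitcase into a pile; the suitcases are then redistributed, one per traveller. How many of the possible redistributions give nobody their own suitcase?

Let Aᵢ be the assignments in which traveller i gets their own suitcase. We want the size of the complement of A₁∪…∪A_8.
By inclusion–exclusion this is Σ_{j=0}^{8} (−1)^j C(8,j)·(8−j)!.
Computing: 40320 − 40320 + 20160 − 6720 + 1680 − 336 + 56 − 8 + 1 = 14833.

14833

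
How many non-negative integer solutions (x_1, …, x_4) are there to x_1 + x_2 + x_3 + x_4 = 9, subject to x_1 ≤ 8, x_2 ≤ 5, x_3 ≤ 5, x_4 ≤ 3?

123

Without the upper bounds there are C(12,3) = 220 ways to split 9 among 4 variables.
Subtract solutions that violate a single cap (substitute x_i' = x_i − (cap_i+1)): x_1 ≥ 9 gives C(3,3) = 1; x_2 ≥ 6 gives C(6,3) = 20; x_3 ≥ 6 gives C(6,3) = 20; x_4 ≥ 4 gives C(8,3) = 56. Together 97.
No two caps can be exceeded simultaneously, so the pair terms are all 0.
By inclusion–exclusion the count is 220 − 97 + 0 = 123.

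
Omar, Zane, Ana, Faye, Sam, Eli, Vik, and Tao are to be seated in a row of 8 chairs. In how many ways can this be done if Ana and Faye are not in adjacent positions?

There are 8! = 40320 arrangements in all. If Ana and Faye are adjacent, merging them into one block gives 2·(7)! = 10080 arrangements.
Complementary counting: 40320 − 10080 = 30240.

30240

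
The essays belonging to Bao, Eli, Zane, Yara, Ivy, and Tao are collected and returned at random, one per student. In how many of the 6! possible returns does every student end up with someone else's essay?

265

This is the derangement count D_6: permutations of 6 items with no fixed point.
By inclusion–exclusion this is Σ_{j=0}^{6} (−1)^j C(6,j)·(6−j)!.
Computing: 720 − 720 + 360 − 120 + 30 − 6 + 1 = 265.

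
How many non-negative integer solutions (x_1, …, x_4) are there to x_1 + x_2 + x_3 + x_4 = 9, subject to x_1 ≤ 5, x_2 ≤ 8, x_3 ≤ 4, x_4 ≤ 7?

By stars and bars, unrestricted non-negative solutions to x_1+…+x_4 = 9 number C(9+3,3) = 220.
Subtract solutions that violate a single cap (substitute x_i' = x_i − (cap_i+1)): x_1 ≥ 6 gives C(6,3) = 20; x_2 ≥ 9 gives C(3,3) = 1; x_3 ≥ 5 gives C(7,3) = 35; x_4 ≥ 8 gives C(4,3) = 4. Together 60.
No two caps can be exceeded simultaneously, so the pair terms are all 0.
By inclusion–exclusion the count is 220 − 60 + 0 = 160.

160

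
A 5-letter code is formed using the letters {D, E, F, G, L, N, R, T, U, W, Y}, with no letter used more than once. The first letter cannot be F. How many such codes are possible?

50400

The first letter has 11−1 = 10 choices (anything except F).
The remaining 4 letters are filled from the other 10 symbols without repetition: 10 × 9 × 8 × 7 = 5040.
Total: 10 × 5040 = 50400.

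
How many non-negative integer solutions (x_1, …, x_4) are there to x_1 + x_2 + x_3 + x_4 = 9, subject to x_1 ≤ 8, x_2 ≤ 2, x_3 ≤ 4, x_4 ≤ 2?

44

Without the upper bounds there are C(12,3) = 220 ways to split 9 among 4 variables.
Subtract solutions that violate a single cap (substitute x_i' = x_i − (cap_i+1)): x_1 ≥ 9 gives C(3,3) = 1; x_2 ≥ 3 gives C(9,3) = 84; x_3 ≥ 5 gives C(7,3) = 35; x_4 ≥ 3 gives C(9,3) = 84. Together 204.
Add back pairs where two caps are both exceeded: 0 + 0 + 0 + 4 + 20 + 4 = 28.
By inclusion–exclusion the count is 220 − 204 + 28 = 44.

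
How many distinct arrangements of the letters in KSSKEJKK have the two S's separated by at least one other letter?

Total arrangements of KSSKEJKK: 8!/(4!·2!) = 840.
If the two S's are adjacent, glue them into one block, leaving 7 items to arrange: (7)!/(4!) = 210 ways.
Hence 840 − 210 = 630.

630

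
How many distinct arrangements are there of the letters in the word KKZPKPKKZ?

756

The 9 letters of KKZPKPKKZ have repeats: K appearing 5 times, P appearing twice, and Z appearing twice.
Dividing 9! = 362880 by 5!·2!·2! = 480 for the repeated letters gives 756.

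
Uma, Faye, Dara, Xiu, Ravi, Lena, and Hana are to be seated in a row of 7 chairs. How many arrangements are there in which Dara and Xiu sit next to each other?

Treat {Dara, Xiu} as a single unit. There are 6 units to order, and the pair itself can be ordered 2 ways.
That gives 2 × 6! = 2 × 720 = 1440.

1440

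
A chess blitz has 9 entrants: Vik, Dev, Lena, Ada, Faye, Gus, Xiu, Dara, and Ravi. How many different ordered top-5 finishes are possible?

There are 9 choices for 1st place, 8 for 2nd, and so on down to 5 for position 5.
That gives 9 × 8 × 7 × 6 × 5 = 15120.

15120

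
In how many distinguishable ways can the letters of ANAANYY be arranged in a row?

ANAANYY has 7 letters with A appearing 3 times, N appearing twice, and Y appearing twice.
Dividing 7! = 5040 by 3!·2!·2! = 24 for the repeated letters gives 210.

210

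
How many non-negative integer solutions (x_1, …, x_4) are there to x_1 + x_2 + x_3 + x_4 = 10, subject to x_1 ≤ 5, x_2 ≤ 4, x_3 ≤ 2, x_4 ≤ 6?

70

Without the upper bounds there are C(13,3) = 286 ways to split 10 among 4 variables.
Subtract solutions that violate a single cap (substitute x_i' = x_i − (cap_i+1)): x_1 ≥ 6 gives C(7,3) = 35; x_2 ≥ 5 gives C(8,3) = 56; x_3 ≥ 3 gives C(10,3) = 120; x_4 ≥ 7 gives C(6,3) = 20. Together 231.
Add back pairs where two caps are both exceeded: 0 + 4 + 0 + 10 + 0 + 1 = 15.
By inclusion–exclusion the count is 286 − 231 + 15 = 70.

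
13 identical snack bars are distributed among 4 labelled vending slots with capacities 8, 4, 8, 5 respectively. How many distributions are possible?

Ignoring the caps, the number of non-negative solutions to x_1+…+x_4 = 13 is C(16,3) = 560.
Subtract solutions that violate a single cap (substitute x_i' = x_i − (cap_i+1)): x_1 ≥ 9 gives C(7,3) = 35; x_2 ≥ 5 gives C(11,3) = 165; x_3 ≥ 9 gives C(7,3) = 35; x_4 ≥ 6 gives C(10,3) = 120. Together 355.
Add back pairs where two caps are both exceeded: 0 + 0 + 0 + 0 + 10 + 0 = 10.
By inclusion–exclusion the count is 560 − 355 + 10 = 215.

215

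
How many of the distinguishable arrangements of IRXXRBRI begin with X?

With the first slot taken by X, it remains to arrange the other 7 letters (IRXRBRI).
Those 7 letters have I appearing twice and R appearing 3 times, giving (7)!/(3!·2!) = 420.

420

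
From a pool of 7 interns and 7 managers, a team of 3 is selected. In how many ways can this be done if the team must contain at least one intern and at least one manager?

With no constraint there are C(14,3) = 364 possible selections.
Subtract selections that omit an entire group: no interns → C(7,3) = 35; no managers → C(7,3) = 35.
Both groups omitted at once is impossible, so 364 − 70 = 294.

294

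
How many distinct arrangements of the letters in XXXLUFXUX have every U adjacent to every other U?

336

Treat the 2 copies of U as a single block. The multiset to arrange is then {UU, F, L, X, X, X, X, X}, 8 items in all.
That gives (8)!/(5!) = 336 arrangements.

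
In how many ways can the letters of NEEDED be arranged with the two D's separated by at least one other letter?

40

Total arrangements of NEEDED: 6!/(3!·2!) = 60.
Arrangements with the D's together: treat DD as one letter, giving (5)!/(3!) = 20.
Hence 60 − 20 = 40.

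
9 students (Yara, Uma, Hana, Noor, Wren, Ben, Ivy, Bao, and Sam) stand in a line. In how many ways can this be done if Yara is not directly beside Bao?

There are 9! = 362880 arrangements in all. If Yara and Bao are adjacent, merging them into one block gives 2·(8)! = 80640 arrangements.
So 362880 − 80640 = 282240 arrangements keep them apart.

282240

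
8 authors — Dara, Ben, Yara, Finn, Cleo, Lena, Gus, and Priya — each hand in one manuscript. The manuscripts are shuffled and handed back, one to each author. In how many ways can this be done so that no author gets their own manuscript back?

14833

Count assignments avoiding every fixed point. For any j of the 8 authors fixed to their own manuscript, the other 8−j can be arranged in (8−j)! ways.
By inclusion–exclusion this is Σ_{j=0}^{8} (−1)^j C(8,j)·(8−j)!.
Computing: 40320 − 40320 + 20160 − 6720 + 1680 − 336 + 56 − 8 + 1 = 14833.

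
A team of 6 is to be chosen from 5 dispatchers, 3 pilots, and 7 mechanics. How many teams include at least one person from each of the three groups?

Unrestricted: C(15,6) = 5005 ways to pick any 6 of the 15.
Subtract selections that omit an entire group: no dispatchers → C(10,6) = 210; no pilots → C(12,6) = 924; no mechanics → C(8,6) = 28.
Add back selections omitting two groups (i.e. drawn from a single group): C(5,6) + C(3,6) + C(7,6) = 7.
By inclusion–exclusion: 5005 − 1162 + 7 = 3850.

3850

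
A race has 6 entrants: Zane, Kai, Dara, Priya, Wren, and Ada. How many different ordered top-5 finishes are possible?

This is an ordered selection of 5 from 6: P(6,5).
That gives 6 × 5 × 4 × 3 × 2 = 720.

720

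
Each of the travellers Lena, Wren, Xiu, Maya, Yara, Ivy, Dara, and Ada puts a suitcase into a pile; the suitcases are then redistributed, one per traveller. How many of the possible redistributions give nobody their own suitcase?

This is the derangement count D_8: permutations of 8 items with no fixed point.
By inclusion–exclusion this is Σ_{j=0}^{8} (−1)^j C(8,j)·(8−j)!.
Computing: 40320 − 40320 + 20160 − 6720 + 1680 − 336 + 56 − 8 + 1 = 14833.

14833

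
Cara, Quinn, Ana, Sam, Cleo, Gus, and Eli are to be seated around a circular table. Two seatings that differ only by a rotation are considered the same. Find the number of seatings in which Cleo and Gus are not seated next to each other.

Without the restriction there are (6)! = 720 seatings.
Those with Cleo next to Gus: fuse the pair into one unit and seat 6 units around a circle — 2·(5)! = 240.
Subtracting, 720 − 240 = 480.

480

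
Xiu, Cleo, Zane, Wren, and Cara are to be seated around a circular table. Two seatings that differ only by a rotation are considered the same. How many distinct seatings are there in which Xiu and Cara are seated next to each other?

12

Treat {Xiu, Cara} as one unit (2 internal orders) and seat the resulting 4 units around the table: (3)! circular arrangements.
So 2 × (3)! = 2 × 6 = 12.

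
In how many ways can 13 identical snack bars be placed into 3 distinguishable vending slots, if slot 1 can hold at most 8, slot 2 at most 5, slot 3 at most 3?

Ignoring the caps, the number of non-negative solutions to x_1+…+x_3 = 13 is C(15,2) = 105.
Subtract solutions that violate a single cap (substitute x_i' = x_i − (cap_i+1)): x_1 ≥ 9 gives C(6,2) = 15; x_2 ≥ 6 gives C(9,2) = 36; x_3 ≥ 4 gives C(11,2) = 55. Together 106.
Add back pairs where two caps are both exceeded: 0 + 1 + 10 = 11.
By inclusion–exclusion the count is 105 − 106 + 11 = 10.

10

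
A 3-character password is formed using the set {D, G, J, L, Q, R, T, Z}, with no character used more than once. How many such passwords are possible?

This is a permutation of 3 out of 8: P(8,3) = 8!/5!.
That product is 8 × 7 × 6 = 336.

336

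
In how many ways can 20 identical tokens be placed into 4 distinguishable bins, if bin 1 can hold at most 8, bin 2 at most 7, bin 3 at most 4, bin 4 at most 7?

Ignoring the caps, the number of non-negative solutions to x_1+…+x_4 = 20 is C(23,3) = 1771.
Subtract solutions that violate a single cap (substitute x_i' = x_i − (cap_i+1)): x_1 ≥ 9 gives C(14,3) = 364; x_2 ≥ 8 gives C(15,3) = 455; x_3 ≥ 5 gives C(18,3) = 816; x_4 ≥ 8 gives C(15,3) = 455. Together 2090.
Add back pairs where two caps are both exceeded: 20 + 84 + 20 + 120 + 35 + 120 = 399.
By inclusion–exclusion the count is 1771 − 2090 + 399 = 80.

80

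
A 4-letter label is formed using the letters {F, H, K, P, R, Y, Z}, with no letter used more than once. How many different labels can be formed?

This is a permutation of 4 out of 7: P(7,4) = 7!/3!.
That product is 7 × 6 × 5 × 4 = 840.

840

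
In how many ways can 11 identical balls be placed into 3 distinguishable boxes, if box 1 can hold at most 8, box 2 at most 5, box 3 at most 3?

Without the upper bounds there are C(13,2) = 78 ways to split 11 among 3 boxes.
Subtract solutions that violate a single cap (substitute x_i' = x_i − (cap_i+1)): x_1 ≥ 9 gives C(4,2) = 6; x_2 ≥ 6 gives C(7,2) = 21; x_3 ≥ 4 gives C(9,2) = 36. Together 63.
Add back pairs where two caps are both exceeded: 0 + 0 + 3 = 3.
By inclusion–exclusion the count is 78 − 63 + 3 = 18.

18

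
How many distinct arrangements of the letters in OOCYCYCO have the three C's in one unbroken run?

Treat the 3 copies of C as a single block. The multiset to arrange is then {CCC, O, O, O, Y, Y}, 6 items in all.
That gives (6)!/(3!·2!) = 60 arrangements.

60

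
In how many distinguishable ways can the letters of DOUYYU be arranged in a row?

180

DOUYYU has 6 letters with U appearing twice and Y appearing twice.
The number of distinct arrangements is 6!/(2!·2!) = 720/4 = 180.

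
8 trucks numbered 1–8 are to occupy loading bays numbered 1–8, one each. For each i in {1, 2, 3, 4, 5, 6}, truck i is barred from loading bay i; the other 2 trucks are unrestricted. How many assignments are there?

18806

Let Aᵢ (for 1 ≤ i ≤ 6) be the placements that put truck i in its forbidden loading bay. Any j of these fix j positions, leaving (8−j)! ways to fill the rest, and there are C(6,j) ways to pick which j.
By inclusion–exclusion, the number of valid placements is Σ_{j=0}^{6} (−1)^j C(6,j)·(8−j)!.
Computing: 40320 − 30240 + 10800 − 2400 + 360 − 36 + 2 = 18806.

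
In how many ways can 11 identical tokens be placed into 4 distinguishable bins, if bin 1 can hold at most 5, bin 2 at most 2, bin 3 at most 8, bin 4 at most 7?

124

Without the upper bounds there are C(14,3) = 364 ways to split 11 among 4 bins.
Subtract solutions that violate a single cap (substitute x_i' = x_i − (cap_i+1)): x_1 ≥ 6 gives C(8,3) = 56; x_2 ≥ 3 gives C(11,3) = 165; x_3 ≥ 9 gives C(5,3) = 10; x_4 ≥ 8 gives C(6,3) = 20. Together 251.
Add back pairs where two caps are both exceeded: 10 + 0 + 0 + 0 + 1 + 0 = 11.
By inclusion–exclusion the count is 364 − 251 + 11 = 124.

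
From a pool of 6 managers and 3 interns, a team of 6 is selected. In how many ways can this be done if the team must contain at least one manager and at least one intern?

With no constraint there are C(9,6) = 84 possible selections.
Selections missing a whole group: no managers → C(3,6) = 0; no interns → C(6,6) = 1.
Both groups omitted at once is impossible, so 84 − 1 = 83.

83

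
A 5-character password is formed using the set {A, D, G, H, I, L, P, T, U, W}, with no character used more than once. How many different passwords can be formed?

30240

Choose and order 5 of the 10 symbols: the first character has 10 options, the next 9, and so on down to 6.
That product is 10 × 9 × 8 × 7 × 6 = 30240.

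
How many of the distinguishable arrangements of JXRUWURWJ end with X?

With the last slot taken by X, it remains to arrange the other 8 letters (JRUWURWJ).
Those 8 letters have J appearing twice, R appearing twice, U appearing twice, and W appearing twice, giving (8)!/(2!·2!·2!·2!) = 2520.

2520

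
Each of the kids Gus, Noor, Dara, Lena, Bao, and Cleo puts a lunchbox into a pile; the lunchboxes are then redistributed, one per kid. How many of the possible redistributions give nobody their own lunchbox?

This is the derangement count D_6: permutations of 6 items with no fixed point.
By inclusion–exclusion this is Σ_{j=0}^{6} (−1)^j C(6,j)·(6−j)!.
Computing: 720 − 720 + 360 − 120 + 30 − 6 + 1 = 265.

265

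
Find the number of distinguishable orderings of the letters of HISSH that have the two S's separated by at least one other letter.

Total arrangements of HISSH: 5!/(2!·2!) = 30.
Arrangements with the S's together: treat SS as one letter, giving (4)!/(2!) = 12.
Hence 30 − 12 = 18.

18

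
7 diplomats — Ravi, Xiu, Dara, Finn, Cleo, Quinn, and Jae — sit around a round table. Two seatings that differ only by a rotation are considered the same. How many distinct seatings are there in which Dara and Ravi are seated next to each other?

240

Glue Dara and Ravi into a block (2 internal orders). Seating 6 units around a circle gives (5)! arrangements.
So 2 × (5)! = 2 × 120 = 240.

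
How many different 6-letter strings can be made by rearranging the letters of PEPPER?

The 6 letters of PEPPER have repeats: E appearing twice and P appearing 3 times.
Dividing 6! = 720 by 3!·2! = 12 for the repeated letters gives 60.

60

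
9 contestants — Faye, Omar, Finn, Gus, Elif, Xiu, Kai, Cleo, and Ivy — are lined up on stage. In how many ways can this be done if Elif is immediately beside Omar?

Place the 7 others and the Elif-Omar pair as 8 objects in a line; the pair has 2 internal arrangements.
That gives 2 × 8! = 2 × 40320 = 80640.

80640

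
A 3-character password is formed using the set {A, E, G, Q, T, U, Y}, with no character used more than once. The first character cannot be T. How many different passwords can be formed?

180

The first character has 7−1 = 6 choices (anything except T).
The remaining 2 characters are filled from the other 6 symbols without repetition: 6 × 5 = 30.
Total: 6 × 30 = 180.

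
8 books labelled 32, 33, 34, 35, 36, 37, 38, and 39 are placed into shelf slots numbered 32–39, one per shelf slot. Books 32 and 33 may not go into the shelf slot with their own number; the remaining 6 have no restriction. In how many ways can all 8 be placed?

Let Aᵢ (for i ∈ {32, 33}) be the placements that put book i in its forbidden shelf slot. Any j of these fix j positions, leaving (8−j)! ways to fill the rest, and there are C(2,j) ways to pick which j.
By inclusion–exclusion, the number of valid placements is Σ_{j=0}^{2} (−1)^j C(2,j)·(8−j)!.
Computing: 40320 − 10080 + 720 = 30960.

30960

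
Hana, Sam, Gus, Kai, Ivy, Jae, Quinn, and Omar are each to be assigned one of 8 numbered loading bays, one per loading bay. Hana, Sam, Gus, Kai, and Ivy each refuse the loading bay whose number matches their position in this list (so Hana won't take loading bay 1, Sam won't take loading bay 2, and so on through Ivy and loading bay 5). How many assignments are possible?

Let Aᵢ (for 1 ≤ i ≤ 5) be the placements that put person i in their forbidden loading bay. Any j of these fix j positions, leaving (8−j)! ways to fill the rest, and there are C(5,j) ways to pick which j.
By inclusion–exclusion, the number of valid placements is Σ_{j=0}^{5} (−1)^j C(5,j)·(8−j)!.
Computing: 40320 − 25200 + 7200 − 1200 + 120 − 6 = 21234.

21234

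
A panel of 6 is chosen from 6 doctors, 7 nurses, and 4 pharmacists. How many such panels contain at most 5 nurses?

Split by how many nurses are chosen (0 through 5).
Sum: C(7,0)·C(10,6) + C(7,1)·C(10,5) + C(7,2)·C(10,4) + C(7,3)·C(10,3) + C(7,4)·C(10,2) + C(7,5)·C(10,1) = 210 + 1764 + 4410 + 4200 + 1575 + 210 = 12369.

12369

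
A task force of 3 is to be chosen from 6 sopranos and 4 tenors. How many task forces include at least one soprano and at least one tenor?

96

With no constraint there are C(10,3) = 120 possible selections.
Selections missing a whole group: no sopranos → C(4,3) = 4; no tenors → C(6,3) = 20.
Both groups omitted at once is impossible, so 120 − 24 = 96.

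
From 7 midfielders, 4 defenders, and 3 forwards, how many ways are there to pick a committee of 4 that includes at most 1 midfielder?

Split by how many midfielders are chosen (0 through 1).
Sum: C(7,0)·C(7,4) + C(7,1)·C(7,3) = 35 + 245 = 280.

280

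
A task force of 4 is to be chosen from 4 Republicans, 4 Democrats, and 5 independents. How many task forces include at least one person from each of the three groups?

400

Unrestricted: C(13,4) = 715 ways to pick any 4 of the 13.
Selections missing a whole group: no Republicans → C(9,4) = 126; no Democrats → C(9,4) = 126; no independents → C(8,4) = 70.
Add back selections omitting two groups (i.e. drawn from a single group): C(4,4) + C(4,4) + C(5,4) = 7.
By inclusion–exclusion: 715 − 322 + 7 = 400.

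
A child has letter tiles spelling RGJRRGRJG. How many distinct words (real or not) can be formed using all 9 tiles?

The 9 letters of RGJRRGRJG have repeats: G appearing 3 times, J appearing twice, and R appearing 4 times.
So there are 9! / (4!·3!·2!) = 1260 distinguishable arrangements.

1260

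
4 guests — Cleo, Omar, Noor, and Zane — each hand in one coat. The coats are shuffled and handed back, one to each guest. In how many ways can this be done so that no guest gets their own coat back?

9

Let Aᵢ be the assignments in which guest i gets their own coat. We want the size of the complement of A₁∪…∪A_4.
By inclusion–exclusion this is Σ_{j=0}^{4} (−1)^j C(4,j)·(4−j)!.
Computing: 24 − 24 + 12 − 4 + 1 = 9.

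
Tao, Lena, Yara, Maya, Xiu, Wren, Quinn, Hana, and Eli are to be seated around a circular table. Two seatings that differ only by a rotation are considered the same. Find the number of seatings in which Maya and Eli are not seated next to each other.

All circular seatings of 9 people number (8)! = 40320.
Seatings with Maya beside Eli: treat them as a block with 2 internal orders, giving 2 × (7)! = 10080.
Subtracting, 40320 − 10080 = 30240.

30240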